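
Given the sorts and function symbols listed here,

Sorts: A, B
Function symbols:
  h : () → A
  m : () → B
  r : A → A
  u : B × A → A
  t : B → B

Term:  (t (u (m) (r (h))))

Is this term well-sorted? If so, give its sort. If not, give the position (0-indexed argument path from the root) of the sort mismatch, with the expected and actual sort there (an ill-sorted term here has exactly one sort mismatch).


    (m) : B
      (h) : A
    (r (h)) : A
  (u (m) (r (h))) : A
(t (u (m) (r (h)))) : ✗ arg 0 at [0] has sort A, expected B

ill-sorted at position [0]: expected B, got A


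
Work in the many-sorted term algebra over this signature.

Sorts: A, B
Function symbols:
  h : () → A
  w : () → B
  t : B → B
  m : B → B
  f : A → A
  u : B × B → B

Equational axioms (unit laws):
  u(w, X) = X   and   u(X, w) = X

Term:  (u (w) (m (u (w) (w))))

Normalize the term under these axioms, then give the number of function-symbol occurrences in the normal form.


size = 2

1. (u (w) (m (u (w) (w))))  →  (m (u (w) (w)))
2. (m (u (w) (w)))  →  (m (w))
normal form: (m (w))


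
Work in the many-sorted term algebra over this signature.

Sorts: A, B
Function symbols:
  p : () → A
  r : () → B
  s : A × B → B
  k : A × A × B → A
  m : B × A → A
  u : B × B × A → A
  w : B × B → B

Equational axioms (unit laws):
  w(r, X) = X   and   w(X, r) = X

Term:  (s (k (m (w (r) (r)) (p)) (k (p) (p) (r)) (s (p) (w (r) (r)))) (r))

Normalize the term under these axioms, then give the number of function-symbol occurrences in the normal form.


1. (s (k (m (w (r) (r)) (p)) (k (p) (p) (r)) (s (p) (w (r) (r)))) (r))  →  (s (k (m (r) (p)) (k (p) (p) (r)) (s (p) (w (r) (r)))) (r))
2. (s (k (m (r) (p)) (k (p) (p) (r)) (s (p) (w (r) (r)))) (r))  →  (s (k (m (r) (p)) (k (p) (p) (r)) (s (p) (r))) (r))
normal form: (s (k (m (r) (p)) (k (p) (p) (r)) (s (p) (r))) (r))

size = 13


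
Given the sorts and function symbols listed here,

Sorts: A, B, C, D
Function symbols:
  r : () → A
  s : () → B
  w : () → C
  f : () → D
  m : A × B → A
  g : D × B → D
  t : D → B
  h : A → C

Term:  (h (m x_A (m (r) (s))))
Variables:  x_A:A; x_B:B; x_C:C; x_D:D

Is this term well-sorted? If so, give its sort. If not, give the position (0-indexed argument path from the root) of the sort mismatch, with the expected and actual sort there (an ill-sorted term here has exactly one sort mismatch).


ill-sorted at position [0, 1]: expected B, got A

    x_A : A
      (r) : A
      (s) : B
    (m (r) (s)) : A
  (m x_A (m (r) (s))) : ✗ arg 1 at [0, 1] has sort A, expected B


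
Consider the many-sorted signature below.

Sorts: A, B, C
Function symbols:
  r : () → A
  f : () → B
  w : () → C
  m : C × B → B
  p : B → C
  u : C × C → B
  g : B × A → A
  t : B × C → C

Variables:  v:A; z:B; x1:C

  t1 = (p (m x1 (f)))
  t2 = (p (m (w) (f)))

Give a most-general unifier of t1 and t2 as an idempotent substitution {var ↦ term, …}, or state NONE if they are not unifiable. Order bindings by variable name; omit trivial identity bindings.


{x1 ↦ (w)}


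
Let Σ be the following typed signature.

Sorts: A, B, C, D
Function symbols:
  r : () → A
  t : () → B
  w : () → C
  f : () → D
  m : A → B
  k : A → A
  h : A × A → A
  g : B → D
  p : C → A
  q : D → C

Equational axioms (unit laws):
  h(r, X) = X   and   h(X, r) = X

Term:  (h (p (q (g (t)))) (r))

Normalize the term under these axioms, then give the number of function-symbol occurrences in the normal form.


size = 4

1. (h (p (q (g (t)))) (r))  →  (p (q (g (t))))
normal form: (p (q (g (t))))


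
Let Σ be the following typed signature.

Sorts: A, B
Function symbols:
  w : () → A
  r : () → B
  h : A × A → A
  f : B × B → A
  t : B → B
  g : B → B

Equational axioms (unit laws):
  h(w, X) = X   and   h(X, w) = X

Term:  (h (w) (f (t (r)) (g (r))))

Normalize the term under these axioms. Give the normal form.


normal form = (f (t (r)) (g (r)))

1. (h (w) (f (t (r)) (g (r))))  →  (f (t (r)) (g (r)))


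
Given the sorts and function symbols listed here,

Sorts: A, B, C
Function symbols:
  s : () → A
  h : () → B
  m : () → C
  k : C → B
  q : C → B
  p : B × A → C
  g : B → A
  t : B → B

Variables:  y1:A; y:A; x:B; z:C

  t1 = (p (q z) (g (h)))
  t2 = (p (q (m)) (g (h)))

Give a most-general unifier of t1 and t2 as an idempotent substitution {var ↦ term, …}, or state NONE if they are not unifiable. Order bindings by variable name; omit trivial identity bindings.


{z ↦ (m)}


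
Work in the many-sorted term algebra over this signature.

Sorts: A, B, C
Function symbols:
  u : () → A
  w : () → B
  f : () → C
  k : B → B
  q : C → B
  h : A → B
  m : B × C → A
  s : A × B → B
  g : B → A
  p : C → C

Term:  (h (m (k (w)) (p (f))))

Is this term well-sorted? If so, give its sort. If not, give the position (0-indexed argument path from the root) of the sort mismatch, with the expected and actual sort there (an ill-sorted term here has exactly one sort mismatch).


      (w) : B
    (k (w)) : B
      (f) : C
    (p (f)) : C
  (m (k (w)) (p (f))) : A
(h (m (k (w)) (p (f)))) : B

well-sorted; sort = B


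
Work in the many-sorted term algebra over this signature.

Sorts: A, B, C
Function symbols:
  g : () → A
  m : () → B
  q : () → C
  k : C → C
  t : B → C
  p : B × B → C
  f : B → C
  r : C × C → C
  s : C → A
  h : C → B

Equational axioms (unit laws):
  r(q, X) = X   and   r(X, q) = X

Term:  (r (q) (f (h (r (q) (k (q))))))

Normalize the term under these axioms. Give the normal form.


1. (r (q) (f (h (r (q) (k (q))))))  →  (f (h (r (q) (k (q)))))
2. (f (h (r (q) (k (q)))))  →  (f (h (k (q))))

normal form = (f (h (k (q))))


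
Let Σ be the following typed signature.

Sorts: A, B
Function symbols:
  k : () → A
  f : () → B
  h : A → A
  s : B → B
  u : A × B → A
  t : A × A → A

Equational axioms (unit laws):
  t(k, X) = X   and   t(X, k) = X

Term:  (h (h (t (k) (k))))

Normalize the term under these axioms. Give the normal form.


1. (h (h (t (k) (k))))  →  (h (h (k)))

normal form = (h (h (k)))


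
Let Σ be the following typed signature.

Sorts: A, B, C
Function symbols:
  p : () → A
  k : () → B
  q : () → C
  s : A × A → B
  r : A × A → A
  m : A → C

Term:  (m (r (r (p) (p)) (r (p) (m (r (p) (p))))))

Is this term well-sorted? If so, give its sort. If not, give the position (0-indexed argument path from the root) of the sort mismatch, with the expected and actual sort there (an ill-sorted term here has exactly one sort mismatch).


      (p) : A
      (p) : A
    (r (p) (p)) : A
      (p) : A
          (p) : A
          (p) : A
        (r (p) (p)) : A
      (m (r (p) (p))) : C
    (r (p) (m (r (p) (p)))) : ✗ arg 1 at [0, 1, 1] has sort C, expected A

ill-sorted at position [0, 1, 1]: expected A, got C


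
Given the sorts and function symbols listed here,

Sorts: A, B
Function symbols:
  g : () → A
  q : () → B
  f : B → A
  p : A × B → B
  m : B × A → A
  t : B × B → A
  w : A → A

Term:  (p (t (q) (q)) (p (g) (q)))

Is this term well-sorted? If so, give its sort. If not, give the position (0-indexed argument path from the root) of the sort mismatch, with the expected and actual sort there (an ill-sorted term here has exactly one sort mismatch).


well-sorted; sort = B

    (q) : B
    (q) : B
  (t (q) (q)) : A
    (g) : A
    (q) : B
  (p (g) (q)) : B
(p (t (q) (q)) (p (g) (q))) : B


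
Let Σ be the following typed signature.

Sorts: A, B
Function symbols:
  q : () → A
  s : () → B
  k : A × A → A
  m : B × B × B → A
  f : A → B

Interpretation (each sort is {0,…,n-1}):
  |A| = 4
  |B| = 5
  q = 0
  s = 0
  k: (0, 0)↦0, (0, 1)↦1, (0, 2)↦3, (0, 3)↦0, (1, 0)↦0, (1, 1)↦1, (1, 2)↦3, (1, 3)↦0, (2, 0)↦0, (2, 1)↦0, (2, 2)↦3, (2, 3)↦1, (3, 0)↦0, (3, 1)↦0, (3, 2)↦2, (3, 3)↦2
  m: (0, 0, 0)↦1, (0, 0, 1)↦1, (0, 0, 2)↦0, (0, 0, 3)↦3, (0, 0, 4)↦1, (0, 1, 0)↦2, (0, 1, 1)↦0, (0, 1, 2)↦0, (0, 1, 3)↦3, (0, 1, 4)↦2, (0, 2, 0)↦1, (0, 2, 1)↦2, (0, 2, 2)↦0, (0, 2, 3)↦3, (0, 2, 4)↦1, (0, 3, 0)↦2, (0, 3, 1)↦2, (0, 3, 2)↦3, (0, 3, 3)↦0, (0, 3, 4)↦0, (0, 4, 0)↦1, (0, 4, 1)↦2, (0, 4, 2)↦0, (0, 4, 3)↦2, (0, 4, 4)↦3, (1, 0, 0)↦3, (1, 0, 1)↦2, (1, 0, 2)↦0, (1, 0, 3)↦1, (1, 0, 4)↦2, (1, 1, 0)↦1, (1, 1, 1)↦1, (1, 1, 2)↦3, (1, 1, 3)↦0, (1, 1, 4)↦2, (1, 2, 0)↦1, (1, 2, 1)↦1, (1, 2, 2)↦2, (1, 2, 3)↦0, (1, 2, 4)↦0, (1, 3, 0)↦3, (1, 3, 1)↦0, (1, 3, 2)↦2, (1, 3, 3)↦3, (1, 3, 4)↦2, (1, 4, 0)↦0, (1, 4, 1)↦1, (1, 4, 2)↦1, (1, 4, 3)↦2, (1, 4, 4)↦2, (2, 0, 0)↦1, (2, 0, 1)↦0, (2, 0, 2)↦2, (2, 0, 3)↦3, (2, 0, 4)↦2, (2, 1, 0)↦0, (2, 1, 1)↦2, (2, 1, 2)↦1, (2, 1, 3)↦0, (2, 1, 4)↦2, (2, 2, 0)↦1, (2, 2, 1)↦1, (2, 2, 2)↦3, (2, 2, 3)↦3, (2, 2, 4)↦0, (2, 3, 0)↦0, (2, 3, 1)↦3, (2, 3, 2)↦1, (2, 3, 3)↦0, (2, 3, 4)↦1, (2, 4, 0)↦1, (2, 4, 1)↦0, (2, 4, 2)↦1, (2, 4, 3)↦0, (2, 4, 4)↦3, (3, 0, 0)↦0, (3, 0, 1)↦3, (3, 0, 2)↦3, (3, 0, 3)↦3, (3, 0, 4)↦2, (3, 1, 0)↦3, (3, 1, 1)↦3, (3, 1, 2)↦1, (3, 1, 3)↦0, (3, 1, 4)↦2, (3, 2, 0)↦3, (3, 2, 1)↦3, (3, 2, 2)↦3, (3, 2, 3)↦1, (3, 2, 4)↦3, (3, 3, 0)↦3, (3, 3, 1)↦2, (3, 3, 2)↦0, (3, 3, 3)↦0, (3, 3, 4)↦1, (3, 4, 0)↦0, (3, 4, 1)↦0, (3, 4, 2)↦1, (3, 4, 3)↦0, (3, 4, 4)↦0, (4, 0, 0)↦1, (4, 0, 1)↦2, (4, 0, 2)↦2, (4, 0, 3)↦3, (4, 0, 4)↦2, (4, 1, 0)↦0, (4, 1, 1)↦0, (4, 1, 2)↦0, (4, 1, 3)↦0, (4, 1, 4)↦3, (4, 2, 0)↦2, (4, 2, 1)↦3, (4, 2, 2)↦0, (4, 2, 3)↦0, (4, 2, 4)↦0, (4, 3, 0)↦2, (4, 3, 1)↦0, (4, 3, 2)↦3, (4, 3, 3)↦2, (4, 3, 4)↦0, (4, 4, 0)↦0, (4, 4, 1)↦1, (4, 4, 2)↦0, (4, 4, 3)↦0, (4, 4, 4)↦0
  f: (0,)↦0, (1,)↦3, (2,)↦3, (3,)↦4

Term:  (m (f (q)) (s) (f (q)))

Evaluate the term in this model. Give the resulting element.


  q = 0
  (f (q)) = f(0,) = 0
  s = 0
  q = 0
  (f (q)) = f(0,) = 0
  (m (f (q)) (s) (f (q))) = m(0, 0, 0) = 1

value = 1


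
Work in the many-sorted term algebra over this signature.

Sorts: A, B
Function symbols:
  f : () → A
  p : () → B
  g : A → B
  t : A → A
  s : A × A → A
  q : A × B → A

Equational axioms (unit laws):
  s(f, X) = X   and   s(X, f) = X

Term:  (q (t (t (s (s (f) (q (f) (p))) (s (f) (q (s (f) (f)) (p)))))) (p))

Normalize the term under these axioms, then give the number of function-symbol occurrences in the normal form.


size = 11

1. (q (t (t (s (s (f) (q (f) (p))) (s (f) (q (s (f) (f)) (p)))))) (p))  →  (q (t (t (s (q (f) (p)) (s (f) (q (s (f) (f)) (p)))))) (p))
2. (q (t (t (s (q (f) (p)) (s (f) (q (s (f) (f)) (p)))))) (p))  →  (q (t (t (s (q (f) (p)) (q (s (f) (f)) (p))))) (p))
3. (q (t (t (s (q (f) (p)) (q (s (f) (f)) (p))))) (p))  →  (q (t (t (s (q (f) (p)) (q (f) (p))))) (p))
normal form: (q (t (t (s (q (f) (p)) (q (f) (p))))) (p))


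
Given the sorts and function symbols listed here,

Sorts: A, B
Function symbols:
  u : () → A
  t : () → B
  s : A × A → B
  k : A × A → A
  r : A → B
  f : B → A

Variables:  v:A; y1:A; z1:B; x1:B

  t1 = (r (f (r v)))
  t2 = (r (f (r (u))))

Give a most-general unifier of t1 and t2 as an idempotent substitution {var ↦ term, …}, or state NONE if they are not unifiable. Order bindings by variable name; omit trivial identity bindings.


{v ↦ (u)}


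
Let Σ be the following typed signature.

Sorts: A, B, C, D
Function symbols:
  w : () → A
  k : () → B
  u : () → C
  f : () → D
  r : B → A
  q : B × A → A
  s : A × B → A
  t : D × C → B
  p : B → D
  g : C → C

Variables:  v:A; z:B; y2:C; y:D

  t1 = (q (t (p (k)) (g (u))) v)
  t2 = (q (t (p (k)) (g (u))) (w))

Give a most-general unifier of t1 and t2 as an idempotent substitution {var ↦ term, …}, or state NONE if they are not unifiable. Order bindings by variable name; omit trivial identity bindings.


{v ↦ (w)}


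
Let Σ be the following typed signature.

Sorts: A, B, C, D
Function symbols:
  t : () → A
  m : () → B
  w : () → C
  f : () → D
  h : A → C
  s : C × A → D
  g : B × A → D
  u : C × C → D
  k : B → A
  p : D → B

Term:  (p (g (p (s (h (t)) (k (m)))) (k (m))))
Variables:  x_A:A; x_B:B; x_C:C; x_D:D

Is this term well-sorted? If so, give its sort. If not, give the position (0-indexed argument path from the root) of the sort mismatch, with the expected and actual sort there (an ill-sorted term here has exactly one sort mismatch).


          (t) : A
        (h (t)) : C
          (m) : B
        (k (m)) : A
      (s (h (t)) (k (m))) : D
    (p (s (h (t)) (k (m)))) : B
      (m) : B
    (k (m)) : A
  (g (p (s (h (t)) (k (m)))) (k (m))) : D
(p (g (p (s (h (t)) (k (m)))) (k (m)))) : B

well-sorted; sort = B


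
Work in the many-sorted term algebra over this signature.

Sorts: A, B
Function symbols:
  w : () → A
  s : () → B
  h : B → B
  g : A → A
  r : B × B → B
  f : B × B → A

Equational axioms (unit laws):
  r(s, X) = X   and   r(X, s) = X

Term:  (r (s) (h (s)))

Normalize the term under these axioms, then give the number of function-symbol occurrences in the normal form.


size = 2

1. (r (s) (h (s)))  →  (h (s))
normal form: (h (s))


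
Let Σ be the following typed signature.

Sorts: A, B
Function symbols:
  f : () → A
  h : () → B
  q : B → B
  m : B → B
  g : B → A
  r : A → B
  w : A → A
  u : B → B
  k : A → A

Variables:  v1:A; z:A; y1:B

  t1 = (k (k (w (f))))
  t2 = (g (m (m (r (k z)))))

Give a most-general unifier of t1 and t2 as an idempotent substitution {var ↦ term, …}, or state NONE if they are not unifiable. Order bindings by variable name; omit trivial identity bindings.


head clash or occurs-check failure — not unifiable

NONE (not unifiable)


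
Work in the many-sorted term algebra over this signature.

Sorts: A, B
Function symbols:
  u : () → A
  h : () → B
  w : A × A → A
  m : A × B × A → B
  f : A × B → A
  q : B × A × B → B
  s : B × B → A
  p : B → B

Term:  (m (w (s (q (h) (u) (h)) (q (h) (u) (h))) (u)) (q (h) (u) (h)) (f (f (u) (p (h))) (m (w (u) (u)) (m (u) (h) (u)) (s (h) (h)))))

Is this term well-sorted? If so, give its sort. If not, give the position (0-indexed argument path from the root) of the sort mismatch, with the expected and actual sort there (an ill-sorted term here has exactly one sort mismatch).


well-sorted; sort = B

        (h) : B
        (u) : A
        (h) : B
      (q (h) (u) (h)) : B
        (h) : B
        (u) : A
        (h) : B
      (q (h) (u) (h)) : B
    (s (q (h) (u) (h)) (q (h) (u) (h))) : A
    (u) : A
  (w (s (q (h) (u) (h)) (q (h) (u) (h))) (u)) : A
    (h) : B
    (u) : A
    (h) : B
  (q (h) (u) (h)) : B
      (u) : A
        (h) : B
      (p (h)) : B
    (f (u) (p (h))) : A
        (u) : A
        (u) : A
      (w (u) (u)) : A
        (u) : A
        (h) : B
        (u) : A
      (m (u) (h) (u)) : B
        (h) : B
        (h) : B
      (s (h) (h)) : A
    (m (w (u) (u)) (m (u) (h) (u)) (s (h) (h))) : B
  (f (f (u) (p (h))) (m (w (u) (u)) (m (u) (h) (u)) (s (h) (h)))) : A
(m (w (s (q (h) (u) (h)) (q (h) (u) (h))) (u)) (q (h) (u) (h)) (f (f (u) (p (h))) (m (w (u) (u)) (m (u) (h) (u)) (s (h) (h))))) : B


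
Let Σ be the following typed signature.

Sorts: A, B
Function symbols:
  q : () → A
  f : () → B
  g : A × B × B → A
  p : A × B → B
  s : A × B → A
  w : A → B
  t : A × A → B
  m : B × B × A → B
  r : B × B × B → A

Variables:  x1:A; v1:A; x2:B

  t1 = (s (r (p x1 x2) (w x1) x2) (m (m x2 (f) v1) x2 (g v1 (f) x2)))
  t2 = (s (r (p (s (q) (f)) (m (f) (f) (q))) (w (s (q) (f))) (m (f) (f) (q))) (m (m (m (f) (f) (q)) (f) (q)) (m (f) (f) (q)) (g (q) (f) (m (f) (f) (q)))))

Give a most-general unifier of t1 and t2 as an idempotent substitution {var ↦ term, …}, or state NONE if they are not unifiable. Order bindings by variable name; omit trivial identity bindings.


{v1 ↦ (q), x1 ↦ (s (q) (f)), x2 ↦ (m (f) (f) (q))}


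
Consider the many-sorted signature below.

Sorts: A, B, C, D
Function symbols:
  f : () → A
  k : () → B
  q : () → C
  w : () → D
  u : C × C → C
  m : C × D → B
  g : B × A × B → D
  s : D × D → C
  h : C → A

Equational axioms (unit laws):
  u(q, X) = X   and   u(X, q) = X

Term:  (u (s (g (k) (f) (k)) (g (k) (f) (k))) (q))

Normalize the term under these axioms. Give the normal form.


normal form = (s (g (k) (f) (k)) (g (k) (f) (k)))

1. (u (s (g (k) (f) (k)) (g (k) (f) (k))) (q))  →  (s (g (k) (f) (k)) (g (k) (f) (k)))


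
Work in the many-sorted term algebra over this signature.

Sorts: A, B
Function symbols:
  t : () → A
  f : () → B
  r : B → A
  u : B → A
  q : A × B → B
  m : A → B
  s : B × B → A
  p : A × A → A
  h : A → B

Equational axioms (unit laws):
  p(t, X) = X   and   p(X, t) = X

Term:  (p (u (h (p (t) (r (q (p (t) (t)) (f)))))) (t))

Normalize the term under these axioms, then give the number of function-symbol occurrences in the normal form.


size = 6

1. (p (u (h (p (t) (r (q (p (t) (t)) (f)))))) (t))  →  (u (h (p (t) (r (q (p (t) (t)) (f))))))
2. (u (h (p (t) (r (q (p (t) (t)) (f))))))  →  (u (h (r (q (p (t) (t)) (f)))))
3. (u (h (r (q (p (t) (t)) (f)))))  →  (u (h (r (q (t) (f)))))
normal form: (u (h (r (q (t) (f)))))


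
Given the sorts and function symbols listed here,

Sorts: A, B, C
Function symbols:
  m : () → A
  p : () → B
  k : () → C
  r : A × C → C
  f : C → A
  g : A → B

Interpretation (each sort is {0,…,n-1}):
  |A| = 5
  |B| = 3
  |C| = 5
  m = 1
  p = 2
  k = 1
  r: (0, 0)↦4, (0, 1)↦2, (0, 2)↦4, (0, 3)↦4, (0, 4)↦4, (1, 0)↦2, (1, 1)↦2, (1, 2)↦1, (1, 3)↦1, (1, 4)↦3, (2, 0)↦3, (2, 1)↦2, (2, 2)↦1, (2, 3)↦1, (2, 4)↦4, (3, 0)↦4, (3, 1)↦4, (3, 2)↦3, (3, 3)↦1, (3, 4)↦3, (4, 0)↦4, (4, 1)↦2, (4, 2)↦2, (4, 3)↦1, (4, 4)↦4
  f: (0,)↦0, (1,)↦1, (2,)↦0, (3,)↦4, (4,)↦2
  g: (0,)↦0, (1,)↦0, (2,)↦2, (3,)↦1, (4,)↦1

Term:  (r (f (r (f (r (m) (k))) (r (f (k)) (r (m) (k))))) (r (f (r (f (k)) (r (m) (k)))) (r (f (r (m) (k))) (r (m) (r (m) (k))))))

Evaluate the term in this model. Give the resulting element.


  m = 1
  k = 1
  (r (m) (k)) = r(1, 1) = 2
  (f (r (m) (k))) = f(2,) = 0
  k = 1
  (f (k)) = f(1,) = 1
  m = 1
  k = 1
  (r (m) (k)) = r(1, 1) = 2
  (r (f (k)) (r (m) (k))) = r(1, 2) = 1
  (r (f (r (m) (k))) (r (f (k)) (r (m) (k)))) = r(0, 1) = 2
  (f (r (f (r (m) (k))) (r (f (k)) (r (m) (k))))) = f(2,) = 0
  k = 1
  (f (k)) = f(1,) = 1
  m = 1
  k = 1
  (r (m) (k)) = r(1, 1) = 2
  (r (f (k)) (r (m) (k))) = r(1, 2) = 1
  (f (r (f (k)) (r (m) (k)))) = f(1,) = 1
  m = 1
  k = 1
  (r (m) (k)) = r(1, 1) = 2
  (f (r (m) (k))) = f(2,) = 0
  m = 1
  m = 1
  k = 1
  (r (m) (k)) = r(1, 1) = 2
  (r (m) (r (m) (k))) = r(1, 2) = 1
  (r (f (r (m) (k))) (r (m) (r (m) (k)))) = r(0, 1) = 2
  (r (f (r (f (k)) (r (m) (k)))) (r (f (r (m) (k))) (r (m) (r (m) (k))))) = r(1, 2) = 1
  (r (f (r (f (r (m) (k))) (r (f (k)) (r (m) (k))))) (r (f (r (f (k)) (r (m) (k)))) (r (f (r (m) (k))) (r (m) (r (m) (k)))))) = r(0, 1) = 2

value = 2


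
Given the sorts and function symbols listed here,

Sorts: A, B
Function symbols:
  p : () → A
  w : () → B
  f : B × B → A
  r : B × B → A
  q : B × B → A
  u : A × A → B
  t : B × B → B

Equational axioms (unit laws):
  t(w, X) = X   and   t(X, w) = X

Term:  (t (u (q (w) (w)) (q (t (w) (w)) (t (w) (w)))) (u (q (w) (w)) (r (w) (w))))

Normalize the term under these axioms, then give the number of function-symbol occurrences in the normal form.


1. (t (u (q (w) (w)) (q (t (w) (w)) (t (w) (w)))) (u (q (w) (w)) (r (w) (w))))  →  (t (u (q (w) (w)) (q (w) (t (w) (w)))) (u (q (w) (w)) (r (w) (w))))
2. (t (u (q (w) (w)) (q (w) (t (w) (w)))) (u (q (w) (w)) (r (w) (w))))  →  (t (u (q (w) (w)) (q (w) (w))) (u (q (w) (w)) (r (w) (w))))
normal form: (t (u (q (w) (w)) (q (w) (w))) (u (q (w) (w)) (r (w) (w))))

size = 15


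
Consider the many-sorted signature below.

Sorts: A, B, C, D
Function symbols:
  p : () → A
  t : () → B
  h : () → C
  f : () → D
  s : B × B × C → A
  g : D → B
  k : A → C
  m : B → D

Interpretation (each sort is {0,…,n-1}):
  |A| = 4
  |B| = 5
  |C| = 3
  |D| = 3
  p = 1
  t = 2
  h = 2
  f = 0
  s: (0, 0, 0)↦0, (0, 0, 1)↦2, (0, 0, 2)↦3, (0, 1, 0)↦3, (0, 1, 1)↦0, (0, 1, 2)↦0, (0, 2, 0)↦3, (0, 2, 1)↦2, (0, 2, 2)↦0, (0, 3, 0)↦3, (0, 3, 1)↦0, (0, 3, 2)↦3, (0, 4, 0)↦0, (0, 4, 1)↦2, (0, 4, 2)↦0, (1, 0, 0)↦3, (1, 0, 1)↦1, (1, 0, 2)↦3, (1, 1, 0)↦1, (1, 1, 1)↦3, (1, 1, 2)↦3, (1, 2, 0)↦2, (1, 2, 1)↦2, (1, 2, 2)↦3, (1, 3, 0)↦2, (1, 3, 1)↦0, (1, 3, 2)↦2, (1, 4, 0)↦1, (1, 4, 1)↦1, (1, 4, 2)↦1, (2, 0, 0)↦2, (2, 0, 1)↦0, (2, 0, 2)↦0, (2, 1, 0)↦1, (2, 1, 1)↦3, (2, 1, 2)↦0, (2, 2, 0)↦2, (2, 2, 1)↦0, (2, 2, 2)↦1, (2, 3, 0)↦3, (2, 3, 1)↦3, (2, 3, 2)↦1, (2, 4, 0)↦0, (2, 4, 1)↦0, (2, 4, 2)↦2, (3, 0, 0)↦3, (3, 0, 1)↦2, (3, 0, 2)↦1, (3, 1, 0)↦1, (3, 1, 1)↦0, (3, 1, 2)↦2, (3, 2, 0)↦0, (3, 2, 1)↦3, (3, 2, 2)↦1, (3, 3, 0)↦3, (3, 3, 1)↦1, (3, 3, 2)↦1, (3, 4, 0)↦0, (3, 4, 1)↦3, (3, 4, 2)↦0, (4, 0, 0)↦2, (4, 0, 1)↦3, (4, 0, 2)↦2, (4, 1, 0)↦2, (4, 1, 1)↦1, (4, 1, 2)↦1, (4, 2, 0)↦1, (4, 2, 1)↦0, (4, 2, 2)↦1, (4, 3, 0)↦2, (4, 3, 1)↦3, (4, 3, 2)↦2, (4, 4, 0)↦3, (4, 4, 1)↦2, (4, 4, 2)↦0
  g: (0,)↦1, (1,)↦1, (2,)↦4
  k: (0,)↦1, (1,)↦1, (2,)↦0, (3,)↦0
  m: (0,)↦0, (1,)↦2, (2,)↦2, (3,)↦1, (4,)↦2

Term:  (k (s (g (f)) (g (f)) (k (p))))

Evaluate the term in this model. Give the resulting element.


value = 0

  f = 0
  (g (f)) = g(0,) = 1
  f = 0
  (g (f)) = g(0,) = 1
  p = 1
  (k (p)) = k(1,) = 1
  (s (g (f)) (g (f)) (k (p))) = s(1, 1, 1) = 3
  (k (s (g (f)) (g (f)) (k (p)))) = k(3,) = 0


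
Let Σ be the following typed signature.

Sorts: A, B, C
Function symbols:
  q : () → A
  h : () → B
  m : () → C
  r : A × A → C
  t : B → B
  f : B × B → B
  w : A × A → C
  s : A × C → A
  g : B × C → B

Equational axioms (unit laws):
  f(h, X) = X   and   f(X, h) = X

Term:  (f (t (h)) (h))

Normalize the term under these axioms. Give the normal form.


normal form = (t (h))

1. (f (t (h)) (h))  →  (t (h))


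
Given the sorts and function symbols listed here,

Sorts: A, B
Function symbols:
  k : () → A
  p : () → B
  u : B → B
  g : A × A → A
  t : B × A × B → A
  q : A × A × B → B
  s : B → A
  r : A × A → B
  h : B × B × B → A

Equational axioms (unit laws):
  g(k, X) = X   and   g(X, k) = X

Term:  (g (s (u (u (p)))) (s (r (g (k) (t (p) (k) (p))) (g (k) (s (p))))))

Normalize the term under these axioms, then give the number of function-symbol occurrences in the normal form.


size = 13

1. (g (s (u (u (p)))) (s (r (g (k) (t (p) (k) (p))) (g (k) (s (p))))))  →  (g (s (u (u (p)))) (s (r (t (p) (k) (p)) (g (k) (s (p))))))
2. (g (s (u (u (p)))) (s (r (t (p) (k) (p)) (g (k) (s (p))))))  →  (g (s (u (u (p)))) (s (r (t (p) (k) (p)) (s (p)))))
normal form: (g (s (u (u (p)))) (s (r (t (p) (k) (p)) (s (p)))))


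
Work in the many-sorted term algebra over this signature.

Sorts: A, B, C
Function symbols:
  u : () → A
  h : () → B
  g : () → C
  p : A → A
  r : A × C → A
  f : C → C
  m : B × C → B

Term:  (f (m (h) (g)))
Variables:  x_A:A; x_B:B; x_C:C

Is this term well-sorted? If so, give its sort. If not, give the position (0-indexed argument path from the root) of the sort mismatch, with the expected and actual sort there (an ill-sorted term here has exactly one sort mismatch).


ill-sorted at position [0]: expected C, got B

    (h) : B
    (g) : C
  (m (h) (g)) : B
(f (m (h) (g))) : ✗ arg 0 at [0] has sort B, expected C


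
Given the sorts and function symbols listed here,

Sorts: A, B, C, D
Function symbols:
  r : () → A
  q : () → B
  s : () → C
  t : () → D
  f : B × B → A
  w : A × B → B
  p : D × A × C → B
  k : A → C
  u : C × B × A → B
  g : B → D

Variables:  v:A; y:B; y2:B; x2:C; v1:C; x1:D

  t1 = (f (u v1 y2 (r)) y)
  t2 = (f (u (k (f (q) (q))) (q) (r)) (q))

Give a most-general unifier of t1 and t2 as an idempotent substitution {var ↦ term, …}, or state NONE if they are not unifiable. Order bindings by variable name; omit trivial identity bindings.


{v1 ↦ (k (f (q) (q))), y ↦ (q), y2 ↦ (q)}


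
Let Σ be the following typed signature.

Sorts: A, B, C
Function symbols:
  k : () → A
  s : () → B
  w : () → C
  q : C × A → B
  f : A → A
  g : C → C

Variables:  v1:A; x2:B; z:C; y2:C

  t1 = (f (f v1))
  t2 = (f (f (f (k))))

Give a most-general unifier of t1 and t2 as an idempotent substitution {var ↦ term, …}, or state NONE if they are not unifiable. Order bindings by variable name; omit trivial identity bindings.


{v1 ↦ (f (k))}


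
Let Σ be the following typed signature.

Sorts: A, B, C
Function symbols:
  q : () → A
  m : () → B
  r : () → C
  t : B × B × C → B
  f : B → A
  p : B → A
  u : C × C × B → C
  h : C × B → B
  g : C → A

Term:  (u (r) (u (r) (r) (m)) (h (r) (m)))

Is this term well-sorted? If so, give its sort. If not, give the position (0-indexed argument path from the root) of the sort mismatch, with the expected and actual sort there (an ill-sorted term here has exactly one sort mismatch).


  (r) : C
    (r) : C
    (r) : C
    (m) : B
  (u (r) (r) (m)) : C
    (r) : C
    (m) : B
  (h (r) (m)) : B
(u (r) (u (r) (r) (m)) (h (r) (m))) : C

well-sorted; sort = C


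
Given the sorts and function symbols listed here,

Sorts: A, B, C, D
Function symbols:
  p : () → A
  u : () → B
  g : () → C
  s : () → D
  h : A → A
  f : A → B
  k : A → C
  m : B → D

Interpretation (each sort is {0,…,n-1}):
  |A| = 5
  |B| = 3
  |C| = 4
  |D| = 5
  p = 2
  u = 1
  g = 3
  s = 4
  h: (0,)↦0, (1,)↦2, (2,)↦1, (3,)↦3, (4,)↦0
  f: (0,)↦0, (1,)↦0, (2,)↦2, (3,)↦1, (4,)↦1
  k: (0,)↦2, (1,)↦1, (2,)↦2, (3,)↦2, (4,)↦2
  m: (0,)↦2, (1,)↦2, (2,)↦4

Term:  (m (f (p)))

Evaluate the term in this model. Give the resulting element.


  p = 2
  (f (p)) = f(2,) = 2
  (m (f (p))) = m(2,) = 4

value = 4


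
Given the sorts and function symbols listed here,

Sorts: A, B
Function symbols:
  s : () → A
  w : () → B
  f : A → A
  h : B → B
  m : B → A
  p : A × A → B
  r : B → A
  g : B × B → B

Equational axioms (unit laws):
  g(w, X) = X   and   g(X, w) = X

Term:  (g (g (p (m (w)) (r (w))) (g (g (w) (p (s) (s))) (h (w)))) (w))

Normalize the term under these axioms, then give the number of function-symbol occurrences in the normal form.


1. (g (g (p (m (w)) (r (w))) (g (g (w) (p (s) (s))) (h (w)))) (w))  →  (g (p (m (w)) (r (w))) (g (g (w) (p (s) (s))) (h (w))))
2. (g (p (m (w)) (r (w))) (g (g (w) (p (s) (s))) (h (w))))  →  (g (p (m (w)) (r (w))) (g (p (s) (s)) (h (w))))
normal form: (g (p (m (w)) (r (w))) (g (p (s) (s)) (h (w))))

size = 12


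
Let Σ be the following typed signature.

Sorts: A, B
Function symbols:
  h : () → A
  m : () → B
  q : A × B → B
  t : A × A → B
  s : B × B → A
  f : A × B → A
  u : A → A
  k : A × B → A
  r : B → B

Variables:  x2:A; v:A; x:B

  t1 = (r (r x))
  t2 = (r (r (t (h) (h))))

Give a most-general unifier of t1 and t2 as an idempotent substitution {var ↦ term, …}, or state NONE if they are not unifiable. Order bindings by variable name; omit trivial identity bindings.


{x ↦ (t (h) (h))}


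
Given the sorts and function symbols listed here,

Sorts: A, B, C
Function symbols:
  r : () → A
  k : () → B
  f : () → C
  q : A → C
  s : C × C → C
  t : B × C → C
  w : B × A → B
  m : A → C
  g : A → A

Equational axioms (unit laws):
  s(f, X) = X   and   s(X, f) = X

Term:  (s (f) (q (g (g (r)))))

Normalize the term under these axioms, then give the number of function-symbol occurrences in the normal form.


1. (s (f) (q (g (g (r)))))  →  (q (g (g (r))))
normal form: (q (g (g (r))))

size = 4


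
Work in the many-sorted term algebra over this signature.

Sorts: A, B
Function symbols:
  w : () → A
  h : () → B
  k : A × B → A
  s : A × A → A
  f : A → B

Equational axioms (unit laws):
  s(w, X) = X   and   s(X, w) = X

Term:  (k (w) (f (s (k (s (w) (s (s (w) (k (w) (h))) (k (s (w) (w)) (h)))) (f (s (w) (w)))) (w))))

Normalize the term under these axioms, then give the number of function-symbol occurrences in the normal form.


size = 13

1. (k (w) (f (s (k (s (w) (s (s (w) (k (w) (h))) (k (s (w) (w)) (h)))) (f (s (w) (w)))) (w))))  →  (k (w) (f (k (s (w) (s (s (w) (k (w) (h))) (k (s (w) (w)) (h)))) (f (s (w) (w))))))
2. (k (w) (f (k (s (w) (s (s (w) (k (w) (h))) (k (s (w) (w)) (h)))) (f (s (w) (w))))))  →  (k (w) (f (k (s (s (w) (k (w) (h))) (k (s (w) (w)) (h))) (f (s (w) (w))))))
3. (k (w) (f (k (s (s (w) (k (w) (h))) (k (s (w) (w)) (h))) (f (s (w) (w))))))  →  (k (w) (f (k (s (k (w) (h)) (k (s (w) (w)) (h))) (f (s (w) (w))))))
4. (k (w) (f (k (s (k (w) (h)) (k (s (w) (w)) (h))) (f (s (w) (w))))))  →  (k (w) (f (k (s (k (w) (h)) (k (w) (h))) (f (s (w) (w))))))
5. (k (w) (f (k (s (k (w) (h)) (k (w) (h))) (f (s (w) (w))))))  →  (k (w) (f (k (s (k (w) (h)) (k (w) (h))) (f (w)))))
normal form: (k (w) (f (k (s (k (w) (h)) (k (w) (h))) (f (w)))))


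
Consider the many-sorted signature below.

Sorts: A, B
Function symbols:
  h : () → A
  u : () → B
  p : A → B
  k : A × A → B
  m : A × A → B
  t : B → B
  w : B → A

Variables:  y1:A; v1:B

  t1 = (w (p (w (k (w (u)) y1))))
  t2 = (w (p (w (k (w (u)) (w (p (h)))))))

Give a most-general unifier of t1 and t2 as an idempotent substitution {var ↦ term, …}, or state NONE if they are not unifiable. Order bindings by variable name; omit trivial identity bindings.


{y1 ↦ (w (p (h)))}


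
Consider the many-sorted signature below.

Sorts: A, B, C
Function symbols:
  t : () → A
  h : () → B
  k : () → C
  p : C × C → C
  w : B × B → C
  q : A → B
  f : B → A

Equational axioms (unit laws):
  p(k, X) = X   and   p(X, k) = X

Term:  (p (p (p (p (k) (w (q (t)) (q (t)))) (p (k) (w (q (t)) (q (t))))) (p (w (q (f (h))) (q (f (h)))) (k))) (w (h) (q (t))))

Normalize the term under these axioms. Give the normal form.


1. (p (p (p (p (k) (w (q (t)) (q (t)))) (p (k) (w (q (t)) (q (t))))) (p (w (q (f (h))) (q (f (h)))) (k))) (w (h) (q (t))))  →  (p (p (p (w (q (t)) (q (t))) (p (k) (w (q (t)) (q (t))))) (p (w (q (f (h))) (q (f (h)))) (k))) (w (h) (q (t))))
2. (p (p (p (w (q (t)) (q (t))) (p (k) (w (q (t)) (q (t))))) (p (w (q (f (h))) (q (f (h)))) (k))) (w (h) (q (t))))  →  (p (p (p (w (q (t)) (q (t))) (w (q (t)) (q (t)))) (p (w (q (f (h))) (q (f (h)))) (k))) (w (h) (q (t))))
3. (p (p (p (w (q (t)) (q (t))) (w (q (t)) (q (t)))) (p (w (q (f (h))) (q (f (h)))) (k))) (w (h) (q (t))))  →  (p (p (p (w (q (t)) (q (t))) (w (q (t)) (q (t)))) (w (q (f (h))) (q (f (h))))) (w (h) (q (t))))

normal form = (p (p (p (w (q (t)) (q (t))) (w (q (t)) (q (t)))) (w (q (f (h))) (q (f (h))))) (w (h) (q (t))))


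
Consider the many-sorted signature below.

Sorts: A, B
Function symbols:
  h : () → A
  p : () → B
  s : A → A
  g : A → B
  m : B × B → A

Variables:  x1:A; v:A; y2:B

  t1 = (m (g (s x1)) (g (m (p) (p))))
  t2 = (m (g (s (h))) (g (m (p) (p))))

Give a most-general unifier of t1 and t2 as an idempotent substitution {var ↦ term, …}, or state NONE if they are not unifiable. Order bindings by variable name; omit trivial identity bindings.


{x1 ↦ (h)}


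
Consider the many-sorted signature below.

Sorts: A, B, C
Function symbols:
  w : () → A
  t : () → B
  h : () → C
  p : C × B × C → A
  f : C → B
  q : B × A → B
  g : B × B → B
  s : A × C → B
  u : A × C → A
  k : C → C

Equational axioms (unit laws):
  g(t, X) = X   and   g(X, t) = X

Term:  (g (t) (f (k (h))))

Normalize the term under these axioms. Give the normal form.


1. (g (t) (f (k (h))))  →  (f (k (h)))

normal form = (f (k (h)))


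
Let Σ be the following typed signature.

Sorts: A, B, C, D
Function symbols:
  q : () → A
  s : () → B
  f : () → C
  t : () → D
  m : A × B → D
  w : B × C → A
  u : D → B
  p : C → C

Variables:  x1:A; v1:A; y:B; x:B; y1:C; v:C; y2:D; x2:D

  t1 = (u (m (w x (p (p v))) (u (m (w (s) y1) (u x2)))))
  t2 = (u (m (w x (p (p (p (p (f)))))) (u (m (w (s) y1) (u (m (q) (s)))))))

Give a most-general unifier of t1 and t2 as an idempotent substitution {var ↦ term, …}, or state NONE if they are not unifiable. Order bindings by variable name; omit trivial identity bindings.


{v ↦ (p (p (f))), x2 ↦ (m (q) (s))}


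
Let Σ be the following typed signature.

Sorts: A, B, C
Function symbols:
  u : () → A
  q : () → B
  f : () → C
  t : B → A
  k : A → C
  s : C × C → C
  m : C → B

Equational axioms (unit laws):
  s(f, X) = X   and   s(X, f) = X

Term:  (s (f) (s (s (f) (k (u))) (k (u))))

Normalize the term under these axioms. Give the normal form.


normal form = (s (k (u)) (k (u)))

1. (s (f) (s (s (f) (k (u))) (k (u))))  →  (s (s (f) (k (u))) (k (u)))
2. (s (s (f) (k (u))) (k (u)))  →  (s (k (u)) (k (u)))


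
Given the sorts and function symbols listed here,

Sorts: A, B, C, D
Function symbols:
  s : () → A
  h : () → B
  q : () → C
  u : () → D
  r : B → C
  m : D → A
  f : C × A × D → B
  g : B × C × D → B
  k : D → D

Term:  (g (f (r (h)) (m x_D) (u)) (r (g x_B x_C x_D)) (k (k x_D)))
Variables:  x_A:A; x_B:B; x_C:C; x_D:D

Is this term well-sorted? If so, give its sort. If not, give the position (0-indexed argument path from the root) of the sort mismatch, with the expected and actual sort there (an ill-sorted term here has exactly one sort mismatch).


      (h) : B
    (r (h)) : C
      x_D : D
    (m x_D) : A
    (u) : D
  (f (r (h)) (m x_D) (u)) : B
      x_B : B
      x_C : C
      x_D : D
    (g x_B x_C x_D) : B
  (r (g x_B x_C x_D)) : C
      x_D : D
    (k x_D) : D
  (k (k x_D)) : D
(g (f (r (h)) (m x_D) (u)) (r (g x_B x_C x_D)) (k (k x_D))) : B

well-sorted; sort = B


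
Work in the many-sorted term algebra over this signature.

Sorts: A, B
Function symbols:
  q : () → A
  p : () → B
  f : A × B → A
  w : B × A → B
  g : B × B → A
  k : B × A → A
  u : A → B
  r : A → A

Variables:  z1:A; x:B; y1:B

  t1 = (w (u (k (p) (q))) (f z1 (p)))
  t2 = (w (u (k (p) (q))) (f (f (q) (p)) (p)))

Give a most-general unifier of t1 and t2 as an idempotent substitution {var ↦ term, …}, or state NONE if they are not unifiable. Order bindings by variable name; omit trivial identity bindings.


{z1 ↦ (f (q) (p))}


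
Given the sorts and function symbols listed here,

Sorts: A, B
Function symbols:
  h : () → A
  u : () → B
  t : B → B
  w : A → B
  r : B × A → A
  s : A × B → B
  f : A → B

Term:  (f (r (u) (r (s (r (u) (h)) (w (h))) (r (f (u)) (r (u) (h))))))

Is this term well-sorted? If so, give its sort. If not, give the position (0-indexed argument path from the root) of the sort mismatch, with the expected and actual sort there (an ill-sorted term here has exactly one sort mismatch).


    (u) : B
          (u) : B
          (h) : A
        (r (u) (h)) : A
          (h) : A
        (w (h)) : B
      (s (r (u) (h)) (w (h))) : B
          (u) : B
        (f (u)) : ✗ arg 0 at [0, 1, 1, 0, 0] has sort B, expected A
          (u) : B
          (h) : A
        (r (u) (h)) : A

ill-sorted at position [0, 1, 1, 0, 0]: expected A, got B


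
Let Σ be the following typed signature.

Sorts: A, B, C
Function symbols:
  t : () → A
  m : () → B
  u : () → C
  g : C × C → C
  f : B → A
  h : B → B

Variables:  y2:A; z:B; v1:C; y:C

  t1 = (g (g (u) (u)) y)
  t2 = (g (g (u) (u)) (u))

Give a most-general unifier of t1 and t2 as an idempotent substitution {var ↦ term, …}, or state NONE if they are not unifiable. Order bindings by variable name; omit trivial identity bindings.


{y ↦ (u)}


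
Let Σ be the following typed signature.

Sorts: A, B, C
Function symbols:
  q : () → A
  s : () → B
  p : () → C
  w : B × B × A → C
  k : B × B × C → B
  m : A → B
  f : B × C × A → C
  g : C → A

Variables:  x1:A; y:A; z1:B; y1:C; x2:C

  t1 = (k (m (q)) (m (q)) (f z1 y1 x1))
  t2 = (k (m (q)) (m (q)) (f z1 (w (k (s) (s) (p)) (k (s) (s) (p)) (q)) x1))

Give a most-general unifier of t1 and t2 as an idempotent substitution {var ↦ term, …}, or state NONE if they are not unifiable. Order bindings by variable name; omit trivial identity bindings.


{y1 ↦ (w (k (s) (s) (p)) (k (s) (s) (p)) (q))}


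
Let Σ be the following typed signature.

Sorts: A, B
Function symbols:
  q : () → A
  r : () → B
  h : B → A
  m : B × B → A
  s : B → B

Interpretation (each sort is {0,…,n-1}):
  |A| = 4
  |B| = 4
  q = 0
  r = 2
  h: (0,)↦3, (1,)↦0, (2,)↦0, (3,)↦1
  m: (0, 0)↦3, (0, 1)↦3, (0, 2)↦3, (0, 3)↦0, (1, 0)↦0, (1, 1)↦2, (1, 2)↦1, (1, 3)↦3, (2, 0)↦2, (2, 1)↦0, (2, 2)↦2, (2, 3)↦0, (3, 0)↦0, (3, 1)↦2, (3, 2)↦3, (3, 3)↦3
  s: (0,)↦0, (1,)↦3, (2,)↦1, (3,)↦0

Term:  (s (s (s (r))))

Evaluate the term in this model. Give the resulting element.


value = 0

  r = 2
  (s (r)) = s(2,) = 1
  (s (s (r))) = s(1,) = 3
  (s (s (s (r)))) = s(3,) = 0


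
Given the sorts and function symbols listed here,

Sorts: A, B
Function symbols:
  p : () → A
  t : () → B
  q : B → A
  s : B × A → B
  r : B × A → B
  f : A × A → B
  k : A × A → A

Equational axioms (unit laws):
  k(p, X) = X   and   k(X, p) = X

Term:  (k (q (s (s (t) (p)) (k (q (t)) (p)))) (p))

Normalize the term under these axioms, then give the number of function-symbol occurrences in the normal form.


size = 7

1. (k (q (s (s (t) (p)) (k (q (t)) (p)))) (p))  →  (q (s (s (t) (p)) (k (q (t)) (p))))
2. (q (s (s (t) (p)) (k (q (t)) (p))))  →  (q (s (s (t) (p)) (q (t))))
normal form: (q (s (s (t) (p)) (q (t))))


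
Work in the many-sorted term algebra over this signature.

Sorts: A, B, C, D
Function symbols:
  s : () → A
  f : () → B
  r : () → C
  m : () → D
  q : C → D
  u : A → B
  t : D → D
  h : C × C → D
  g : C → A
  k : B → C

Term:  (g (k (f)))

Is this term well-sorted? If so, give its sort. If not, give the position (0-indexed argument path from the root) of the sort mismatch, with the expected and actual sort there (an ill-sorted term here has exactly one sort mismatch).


well-sorted; sort = A

    (f) : B
  (k (f)) : C
(g (k (f))) : A


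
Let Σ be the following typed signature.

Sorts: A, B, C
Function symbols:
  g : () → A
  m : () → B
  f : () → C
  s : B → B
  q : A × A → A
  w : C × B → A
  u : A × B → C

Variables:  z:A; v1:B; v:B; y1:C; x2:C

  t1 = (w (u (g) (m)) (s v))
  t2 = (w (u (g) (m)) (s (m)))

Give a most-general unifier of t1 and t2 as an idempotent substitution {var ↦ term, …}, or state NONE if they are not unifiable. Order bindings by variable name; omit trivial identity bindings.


{v ↦ (m)}


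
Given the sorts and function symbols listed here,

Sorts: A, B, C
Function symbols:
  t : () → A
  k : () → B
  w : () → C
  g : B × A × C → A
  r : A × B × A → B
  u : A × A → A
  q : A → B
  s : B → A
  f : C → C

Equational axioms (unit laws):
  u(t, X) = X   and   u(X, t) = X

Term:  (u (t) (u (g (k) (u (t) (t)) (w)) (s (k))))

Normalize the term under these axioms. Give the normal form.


1. (u (t) (u (g (k) (u (t) (t)) (w)) (s (k))))  →  (u (g (k) (u (t) (t)) (w)) (s (k)))
2. (u (g (k) (u (t) (t)) (w)) (s (k)))  →  (u (g (k) (t) (w)) (s (k)))

normal form = (u (g (k) (t) (w)) (s (k)))


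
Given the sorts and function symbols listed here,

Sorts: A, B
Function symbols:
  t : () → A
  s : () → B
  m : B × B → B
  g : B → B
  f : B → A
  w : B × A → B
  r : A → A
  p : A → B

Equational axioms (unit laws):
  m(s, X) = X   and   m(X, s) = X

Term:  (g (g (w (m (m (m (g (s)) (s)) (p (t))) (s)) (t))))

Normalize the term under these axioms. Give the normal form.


1. (g (g (w (m (m (m (g (s)) (s)) (p (t))) (s)) (t))))  →  (g (g (w (m (m (g (s)) (s)) (p (t))) (t))))
2. (g (g (w (m (m (g (s)) (s)) (p (t))) (t))))  →  (g (g (w (m (g (s)) (p (t))) (t))))

normal form = (g (g (w (m (g (s)) (p (t))) (t))))
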